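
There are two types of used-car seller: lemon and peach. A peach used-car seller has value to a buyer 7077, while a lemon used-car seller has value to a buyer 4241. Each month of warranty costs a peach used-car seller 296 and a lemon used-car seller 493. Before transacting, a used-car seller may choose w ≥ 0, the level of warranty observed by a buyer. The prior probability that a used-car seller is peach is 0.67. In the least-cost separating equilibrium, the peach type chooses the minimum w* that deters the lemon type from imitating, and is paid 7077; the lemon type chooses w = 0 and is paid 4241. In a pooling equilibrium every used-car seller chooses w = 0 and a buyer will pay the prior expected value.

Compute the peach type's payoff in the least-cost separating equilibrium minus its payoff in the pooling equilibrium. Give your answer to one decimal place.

-766.9

Least-cost separating signal: w* solves 4241 = 7077 − 493·w*, so w* = (7077 − 4241)/493 ≈ 5.7525.
Peach type's separating payoff: 7077 − 296 × w* = 7077 − 296 × (7077 − 4241)/493 = 7077 − 839456/493 ≈ 5374.249.
Pooling payoff: 0.67 × 7077 + 0.33 × 4241 = 6141.12.
Difference: 5374.249 − 6141.12 = -766.871, i.e. -766.9 to one decimal place.
The peach type would prefer the pooling outcome.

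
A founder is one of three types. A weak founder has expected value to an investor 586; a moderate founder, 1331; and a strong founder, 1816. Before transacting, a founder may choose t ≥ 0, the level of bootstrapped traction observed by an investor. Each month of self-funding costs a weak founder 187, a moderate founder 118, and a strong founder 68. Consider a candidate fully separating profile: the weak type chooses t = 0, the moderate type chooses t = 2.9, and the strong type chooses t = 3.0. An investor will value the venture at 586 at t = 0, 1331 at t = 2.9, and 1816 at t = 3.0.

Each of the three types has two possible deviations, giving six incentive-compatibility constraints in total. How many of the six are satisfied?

3

Strong (own payoff 1816 − 68×3.0 = 1612): to t=0 gives 586 → no gain ✓; to t=2.9 gives 1331 − 68×2.9 = 1133.8 → no gain ✓.
Moderate (own payoff 1331 − 118×2.9 = 988.8): to t=0 gives 586 → no gain ✓; to t=3.0 gives 1816 − 118×3.0 = 1462 → profitable ✗.
Weak (own payoff 586): to t=2.9 gives 1331 − 187×2.9 = 788.7 → profitable ✗; to t=3.0 gives 1816 − 187×3.0 = 1255 → profitable ✗.
3 of the 6 constraints hold; not an equilibrium.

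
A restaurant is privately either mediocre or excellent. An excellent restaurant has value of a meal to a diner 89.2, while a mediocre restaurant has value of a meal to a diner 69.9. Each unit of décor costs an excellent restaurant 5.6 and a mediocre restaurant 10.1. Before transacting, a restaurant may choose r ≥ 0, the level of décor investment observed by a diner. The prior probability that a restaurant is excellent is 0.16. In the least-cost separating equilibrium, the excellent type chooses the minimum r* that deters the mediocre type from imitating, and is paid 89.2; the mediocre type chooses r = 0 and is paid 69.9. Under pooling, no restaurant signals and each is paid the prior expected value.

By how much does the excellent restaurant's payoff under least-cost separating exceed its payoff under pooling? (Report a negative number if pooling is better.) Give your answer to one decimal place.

5.5

Least-cost separating signal: r* solves 69.9 = 89.2 − 10.1·r*, so r* = (89.2 − 69.9)/10.1 ≈ 1.9109.
Excellent type's separating payoff: 89.2 − 5.6 × r* = 89.2 − 5.6 × (89.2 − 69.9)/10.1 = 89.2 − 108.08/10.1 ≈ 78.499.
Pooling payoff: 0.16 × 89.2 + 0.84 × 69.9 = 72.988.
Difference: 78.499 − 72.988 = 5.511, i.e. 5.5 to one decimal place.
The excellent type prefers to separate.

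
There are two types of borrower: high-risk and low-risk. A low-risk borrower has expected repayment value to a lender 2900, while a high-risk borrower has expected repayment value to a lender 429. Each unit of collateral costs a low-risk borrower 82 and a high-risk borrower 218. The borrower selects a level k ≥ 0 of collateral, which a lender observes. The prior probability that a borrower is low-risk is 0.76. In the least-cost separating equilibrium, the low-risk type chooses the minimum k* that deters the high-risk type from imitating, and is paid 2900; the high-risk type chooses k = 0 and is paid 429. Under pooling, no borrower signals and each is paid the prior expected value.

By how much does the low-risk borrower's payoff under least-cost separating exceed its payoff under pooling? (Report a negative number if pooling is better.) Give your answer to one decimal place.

Least-cost separating signal: k* solves 429 = 2900 − 218·k*, so k* = (2900 − 429)/218 ≈ 11.3349.
Low-risk type's separating payoff: 2900 − 82 × k* = 2900 − 82 × (2900 − 429)/218 = 2900 − 202622/218 ≈ 1970.541.
Pooling payoff: 0.76 × 2900 + 0.24 × 429 = 2306.96.
Difference: 1970.541 − 2306.96 = -336.419, i.e. -336.4 to one decimal place.
The low-risk type would prefer the pooling outcome.

-336.4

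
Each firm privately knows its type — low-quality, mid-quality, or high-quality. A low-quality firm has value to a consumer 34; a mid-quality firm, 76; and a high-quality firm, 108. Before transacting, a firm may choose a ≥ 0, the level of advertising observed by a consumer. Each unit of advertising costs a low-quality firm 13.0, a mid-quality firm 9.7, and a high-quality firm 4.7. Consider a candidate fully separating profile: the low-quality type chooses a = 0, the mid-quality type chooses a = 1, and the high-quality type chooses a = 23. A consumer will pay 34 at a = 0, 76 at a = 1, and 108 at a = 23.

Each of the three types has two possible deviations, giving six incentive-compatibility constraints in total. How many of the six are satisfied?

High-quality (own payoff 108 − 4.7×23 = -0.1): to a=0 gives 34 → profitable ✗; to a=1 gives 76 − 4.7×1 = 71.3 → profitable ✗.
Low-quality (own payoff 34): to a=1 gives 76 − 13.0×1 = 63 → profitable ✗; to a=23 gives 108 − 13.0×23 = -191 → no gain ✓.
Mid-quality (own payoff 76 − 9.7×1 = 66.3): to a=0 gives 34 → no gain ✓; to a=23 gives 108 − 9.7×23 = -115.1 → no gain ✓.
3 of the 6 constraints hold; not an equilibrium.

3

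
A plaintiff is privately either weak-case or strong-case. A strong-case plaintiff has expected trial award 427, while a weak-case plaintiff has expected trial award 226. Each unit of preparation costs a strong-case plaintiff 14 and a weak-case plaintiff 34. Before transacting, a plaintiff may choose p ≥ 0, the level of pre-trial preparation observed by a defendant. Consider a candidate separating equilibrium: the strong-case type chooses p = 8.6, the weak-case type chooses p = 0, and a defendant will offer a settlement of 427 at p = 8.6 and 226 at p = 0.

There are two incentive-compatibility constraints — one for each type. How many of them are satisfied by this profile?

2

Strong-case type: signal → 427 − 14 × 8.6 = 306.6; deviate to 0 → 226. IC holds (306.6 ≥ 226).
Weak-case type: stay at 0 → 226; mimic → 427 − 34 × 8.6 = 134.6. IC holds (226 ≥ 134.6).
2 of 2 constraints hold, so this is a separating equilibrium.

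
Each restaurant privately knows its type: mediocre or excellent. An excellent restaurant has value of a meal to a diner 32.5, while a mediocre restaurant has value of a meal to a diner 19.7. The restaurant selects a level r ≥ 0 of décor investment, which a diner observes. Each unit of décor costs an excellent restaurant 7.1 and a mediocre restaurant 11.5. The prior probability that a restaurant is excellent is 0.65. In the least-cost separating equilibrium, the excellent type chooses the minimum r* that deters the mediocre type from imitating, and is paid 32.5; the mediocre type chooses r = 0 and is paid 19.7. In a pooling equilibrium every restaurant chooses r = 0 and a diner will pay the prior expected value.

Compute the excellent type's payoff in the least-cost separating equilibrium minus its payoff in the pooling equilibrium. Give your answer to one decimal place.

-3.4

Least-cost separating signal: r* solves 19.7 = 32.5 − 11.5·r*, so r* = (32.5 − 19.7)/11.5 ≈ 1.1130.
Excellent type's separating payoff: 32.5 − 7.1 × r* = 32.5 − 7.1 × (32.5 − 19.7)/11.5 = 32.5 − 90.88/11.5 ≈ 24.597.
Pooling payoff: 0.65 × 32.5 + 0.35 × 19.7 = 28.02.
Difference: 24.597 − 28.02 = -3.423, i.e. -3.4 to one decimal place.
The excellent type would prefer the pooling outcome.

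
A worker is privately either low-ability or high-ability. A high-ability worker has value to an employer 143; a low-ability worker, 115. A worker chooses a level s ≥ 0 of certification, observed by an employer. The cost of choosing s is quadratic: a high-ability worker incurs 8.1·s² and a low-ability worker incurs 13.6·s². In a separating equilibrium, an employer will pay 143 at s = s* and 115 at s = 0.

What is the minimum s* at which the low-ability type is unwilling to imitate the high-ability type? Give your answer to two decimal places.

1.43

The low-ability type at s = 0 receives 115; imitating at s* yields 143 − 13.6·s*².
Indifference: 115 = 143 − 13.6·s*², so s*² = (143 − 115) / 13.6 ≈ 2.0588.
s* = √2.0588 ≈ 1.43.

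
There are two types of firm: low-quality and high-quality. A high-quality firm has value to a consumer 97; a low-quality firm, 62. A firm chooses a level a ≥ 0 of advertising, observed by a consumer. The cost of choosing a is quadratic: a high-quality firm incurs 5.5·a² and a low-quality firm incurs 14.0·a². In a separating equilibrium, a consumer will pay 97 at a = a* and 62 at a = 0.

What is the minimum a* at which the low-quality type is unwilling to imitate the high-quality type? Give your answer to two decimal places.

The low-quality type at a = 0 receives 62; imitating at a* yields 97 − 14.0·a*².
Indifference: 62 = 97 − 14.0·a*², so a*² = (97 − 62) / 14.0 = 2.5.
a* = √2.5 ≈ 1.58.

1.58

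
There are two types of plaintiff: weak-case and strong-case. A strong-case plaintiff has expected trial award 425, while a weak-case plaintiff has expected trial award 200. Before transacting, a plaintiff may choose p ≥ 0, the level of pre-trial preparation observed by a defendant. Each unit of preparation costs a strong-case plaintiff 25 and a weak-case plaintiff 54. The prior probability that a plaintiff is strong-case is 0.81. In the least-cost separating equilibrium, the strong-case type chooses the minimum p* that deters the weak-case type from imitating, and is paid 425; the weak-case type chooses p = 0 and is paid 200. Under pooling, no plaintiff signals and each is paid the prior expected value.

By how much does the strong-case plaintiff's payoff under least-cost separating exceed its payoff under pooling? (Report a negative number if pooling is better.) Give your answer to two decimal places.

-61.42

Least-cost separating signal: p* solves 200 = 425 − 54·p*, so p* = (425 − 200)/54 ≈ 4.1667.
Strong-case type's separating payoff: 425 − 25 × p* = 425 − 25 × (425 − 200)/54 = 425 − 5625/54 ≈ 320.8333.
Pooling payoff: 0.81 × 425 + 0.19 × 200 = 382.25.
Difference: 320.8333 − 382.25 = -61.4167, i.e. -61.42 to two decimal places.
The strong-case type would prefer the pooling outcome.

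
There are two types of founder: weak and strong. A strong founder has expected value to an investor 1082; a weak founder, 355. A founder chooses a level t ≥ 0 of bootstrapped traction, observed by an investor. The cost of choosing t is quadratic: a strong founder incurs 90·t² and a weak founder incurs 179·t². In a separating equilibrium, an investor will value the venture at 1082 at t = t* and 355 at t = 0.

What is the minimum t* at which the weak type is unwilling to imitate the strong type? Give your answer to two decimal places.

The weak type at t = 0 receives 355; imitating at t* yields 1082 − 179·t*².
Indifference: 355 = 1082 − 179·t*², so t*² = (1082 − 355) / 179 ≈ 4.0615.
t* = √4.0615 ≈ 2.02.

2.02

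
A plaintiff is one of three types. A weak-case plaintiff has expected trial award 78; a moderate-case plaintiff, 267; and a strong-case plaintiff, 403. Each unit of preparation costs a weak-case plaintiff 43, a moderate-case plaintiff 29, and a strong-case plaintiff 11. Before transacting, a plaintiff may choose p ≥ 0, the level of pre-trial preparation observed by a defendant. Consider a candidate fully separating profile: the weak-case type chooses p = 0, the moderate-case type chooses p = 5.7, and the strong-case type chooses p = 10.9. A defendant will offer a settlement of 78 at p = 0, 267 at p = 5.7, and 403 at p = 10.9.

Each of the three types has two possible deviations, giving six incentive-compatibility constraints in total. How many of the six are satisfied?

6

Weak-case (own payoff 78): to p=5.7 gives 267 − 43×5.7 = 21.9 → no gain ✓; to p=10.9 gives 403 − 43×10.9 = -65.7 → no gain ✓.
Strong-case (own payoff 403 − 11×10.9 = 283.1): to p=0 gives 78 → no gain ✓; to p=5.7 gives 267 − 11×5.7 = 204.3 → no gain ✓.
Moderate-case (own payoff 267 − 29×5.7 = 101.7): to p=0 gives 78 → no gain ✓; to p=10.9 gives 403 − 29×10.9 = 86.9 → no gain ✓.
6 of the 6 constraints hold; this profile is a separating equilibrium.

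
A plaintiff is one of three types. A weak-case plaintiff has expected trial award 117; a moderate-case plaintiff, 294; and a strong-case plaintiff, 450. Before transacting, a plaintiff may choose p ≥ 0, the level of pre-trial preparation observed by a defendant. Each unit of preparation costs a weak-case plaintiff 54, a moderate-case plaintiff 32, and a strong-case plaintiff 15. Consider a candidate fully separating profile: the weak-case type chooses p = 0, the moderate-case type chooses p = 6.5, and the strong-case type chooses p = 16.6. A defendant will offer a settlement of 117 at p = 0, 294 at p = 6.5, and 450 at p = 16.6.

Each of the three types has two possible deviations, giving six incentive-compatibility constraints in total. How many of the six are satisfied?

Weak-case (own payoff 117): to p=6.5 gives 294 − 54×6.5 = -57 → no gain ✓; to p=16.6 gives 450 − 54×16.6 = -446.4 → no gain ✓.
Strong-case (own payoff 450 − 15×16.6 = 201): to p=0 gives 117 → no gain ✓; to p=6.5 gives 294 − 15×6.5 = 196.5 → no gain ✓.
Moderate-case (own payoff 294 − 32×6.5 = 86): to p=0 gives 117 → profitable ✗; to p=16.6 gives 450 − 32×16.6 = -81.2 → no gain ✓.
5 of the 6 constraints hold; not an equilibrium.

5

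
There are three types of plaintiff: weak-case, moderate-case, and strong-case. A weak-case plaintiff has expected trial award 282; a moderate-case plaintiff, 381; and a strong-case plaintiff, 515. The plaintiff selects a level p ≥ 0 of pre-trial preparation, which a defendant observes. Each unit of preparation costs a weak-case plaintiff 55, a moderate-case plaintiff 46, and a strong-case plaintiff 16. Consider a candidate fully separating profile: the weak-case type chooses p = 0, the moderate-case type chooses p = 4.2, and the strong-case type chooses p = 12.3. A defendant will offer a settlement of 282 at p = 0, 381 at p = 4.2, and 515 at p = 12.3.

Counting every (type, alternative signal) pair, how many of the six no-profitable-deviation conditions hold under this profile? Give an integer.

5

Weak-case (own payoff 282): to p=4.2 gives 381 − 55×4.2 = 150 → no gain ✓; to p=12.3 gives 515 − 55×12.3 = -161.5 → no gain ✓.
Moderate-case (own payoff 381 − 46×4.2 = 187.8): to p=0 gives 282 → profitable ✗; to p=12.3 gives 515 − 46×12.3 = -50.8 → no gain ✓.
Strong-case (own payoff 515 − 16×12.3 = 318.2): to p=0 gives 282 → no gain ✓; to p=4.2 gives 381 − 16×4.2 = 313.8 → no gain ✓.
5 of the 6 constraints hold; not an equilibrium.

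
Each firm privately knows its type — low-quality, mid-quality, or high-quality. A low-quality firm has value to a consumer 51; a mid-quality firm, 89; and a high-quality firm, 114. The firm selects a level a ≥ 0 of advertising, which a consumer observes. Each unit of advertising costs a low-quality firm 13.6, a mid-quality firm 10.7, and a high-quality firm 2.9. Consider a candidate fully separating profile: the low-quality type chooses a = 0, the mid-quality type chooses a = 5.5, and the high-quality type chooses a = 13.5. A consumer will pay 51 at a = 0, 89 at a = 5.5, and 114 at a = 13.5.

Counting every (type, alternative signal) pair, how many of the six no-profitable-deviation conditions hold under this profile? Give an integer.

Low-quality (own payoff 51): to a=5.5 gives 89 − 13.6×5.5 = 14.2 → no gain ✓; to a=13.5 gives 114 − 13.6×13.5 = -69.6 → no gain ✓.
High-quality (own payoff 114 − 2.9×13.5 = 74.85): to a=0 gives 51 → no gain ✓; to a=5.5 gives 89 − 2.9×5.5 = 73.05 → no gain ✓.
Mid-quality (own payoff 89 − 10.7×5.5 = 30.15): to a=0 gives 51 → profitable ✗; to a=13.5 gives 114 − 10.7×13.5 = -30.45 → no gain ✓.
5 of the 6 constraints hold; not an equilibrium.

5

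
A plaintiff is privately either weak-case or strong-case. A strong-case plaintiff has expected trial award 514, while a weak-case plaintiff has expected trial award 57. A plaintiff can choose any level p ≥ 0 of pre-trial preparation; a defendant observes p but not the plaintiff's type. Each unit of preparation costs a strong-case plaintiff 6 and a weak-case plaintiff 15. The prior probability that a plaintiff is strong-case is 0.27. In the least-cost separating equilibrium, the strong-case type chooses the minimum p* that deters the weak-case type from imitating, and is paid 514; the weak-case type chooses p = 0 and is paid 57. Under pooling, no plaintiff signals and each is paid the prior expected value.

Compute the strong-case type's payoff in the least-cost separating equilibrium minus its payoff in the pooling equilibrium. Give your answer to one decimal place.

150.8

Least-cost separating signal: p* solves 57 = 514 − 15·p*, so p* = (514 − 57)/15 ≈ 30.4667.
Strong-case type's separating payoff: 514 − 6 × p* = 514 − 6 × (514 − 57)/15 = 514 − 2742/15 = 331.2.
Pooling payoff: 0.27 × 514 + 0.73 × 57 = 180.39.
Difference: 331.2 − 180.39 = 150.81, i.e. 150.8 to one decimal place.
The strong-case type prefers to separate.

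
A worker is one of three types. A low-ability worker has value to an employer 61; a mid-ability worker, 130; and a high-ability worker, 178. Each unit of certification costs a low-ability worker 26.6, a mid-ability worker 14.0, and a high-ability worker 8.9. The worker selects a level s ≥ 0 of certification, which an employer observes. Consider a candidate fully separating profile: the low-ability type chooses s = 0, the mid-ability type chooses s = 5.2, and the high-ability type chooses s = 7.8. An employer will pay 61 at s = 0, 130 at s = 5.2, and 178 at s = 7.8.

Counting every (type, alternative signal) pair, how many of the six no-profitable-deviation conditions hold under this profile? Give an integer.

High-ability (own payoff 178 − 8.9×7.8 = 108.58): to s=0 gives 61 → no gain ✓; to s=5.2 gives 130 − 8.9×5.2 = 83.72 → no gain ✓.
Low-ability (own payoff 61): to s=5.2 gives 130 − 26.6×5.2 = -8.32 → no gain ✓; to s=7.8 gives 178 − 26.6×7.8 = -29.48 → no gain ✓.
Mid-ability (own payoff 130 − 14.0×5.2 = 57.2): to s=0 gives 61 → profitable ✗; to s=7.8 gives 178 − 14.0×7.8 = 68.8 → profitable ✗.
4 of the 6 constraints hold; not an equilibrium.

4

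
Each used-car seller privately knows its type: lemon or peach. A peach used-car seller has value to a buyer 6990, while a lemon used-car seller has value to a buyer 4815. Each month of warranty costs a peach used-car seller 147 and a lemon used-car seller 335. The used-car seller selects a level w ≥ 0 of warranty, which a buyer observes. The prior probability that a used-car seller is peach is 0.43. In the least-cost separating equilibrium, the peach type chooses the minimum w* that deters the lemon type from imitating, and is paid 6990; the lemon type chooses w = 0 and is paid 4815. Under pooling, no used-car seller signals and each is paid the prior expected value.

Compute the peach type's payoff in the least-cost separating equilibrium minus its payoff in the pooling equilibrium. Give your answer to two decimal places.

285.35

Least-cost separating signal: w* solves 4815 = 6990 − 335·w*, so w* = (6990 − 4815)/335 ≈ 6.4925.
Peach type's separating payoff: 6990 − 147 × w* = 6990 − 147 × (6990 − 4815)/335 = 6990 − 319725/335 ≈ 6035.5970.
Pooling payoff: 0.43 × 6990 + 0.57 × 4815 = 5750.25.
Difference: 6035.5970 − 5750.25 = 285.347, i.e. 285.35 to two decimal places.
The peach type prefers to separate.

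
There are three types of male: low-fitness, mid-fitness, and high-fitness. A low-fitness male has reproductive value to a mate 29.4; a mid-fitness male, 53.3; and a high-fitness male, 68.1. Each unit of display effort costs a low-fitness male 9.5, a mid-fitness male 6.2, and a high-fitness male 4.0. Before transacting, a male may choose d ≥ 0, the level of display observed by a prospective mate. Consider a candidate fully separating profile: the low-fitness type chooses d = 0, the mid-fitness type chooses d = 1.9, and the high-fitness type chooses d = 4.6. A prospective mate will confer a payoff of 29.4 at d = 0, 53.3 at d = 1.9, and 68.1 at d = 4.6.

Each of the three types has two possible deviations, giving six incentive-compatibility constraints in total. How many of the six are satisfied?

5

High-fitness (own payoff 68.1 − 4.0×4.6 = 49.7): to d=0 gives 29.4 → no gain ✓; to d=1.9 gives 53.3 − 4.0×1.9 = 45.7 → no gain ✓.
Low-fitness (own payoff 29.4): to d=1.9 gives 53.3 − 9.5×1.9 = 35.25 → profitable ✗; to d=4.6 gives 68.1 − 9.5×4.6 = 24.4 → no gain ✓.
Mid-fitness (own payoff 53.3 − 6.2×1.9 = 41.52): to d=0 gives 29.4 → no gain ✓; to d=4.6 gives 68.1 − 6.2×4.6 = 39.58 → no gain ✓.
5 of the 6 constraints hold; not an equilibrium.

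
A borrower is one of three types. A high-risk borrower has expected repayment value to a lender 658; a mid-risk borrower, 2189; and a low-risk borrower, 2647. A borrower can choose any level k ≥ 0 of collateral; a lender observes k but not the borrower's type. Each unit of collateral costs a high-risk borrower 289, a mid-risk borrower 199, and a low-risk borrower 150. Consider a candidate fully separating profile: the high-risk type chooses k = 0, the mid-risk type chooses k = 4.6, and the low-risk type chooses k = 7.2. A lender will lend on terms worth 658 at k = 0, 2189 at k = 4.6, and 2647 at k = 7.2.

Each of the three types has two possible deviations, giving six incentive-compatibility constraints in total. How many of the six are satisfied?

5

Mid-risk (own payoff 2189 − 199×4.6 = 1273.6): to k=0 gives 658 → no gain ✓; to k=7.2 gives 2647 − 199×7.2 = 1214.2 → no gain ✓.
Low-risk (own payoff 2647 − 150×7.2 = 1567): to k=0 gives 658 → no gain ✓; to k=4.6 gives 2189 − 150×4.6 = 1499 → no gain ✓.
High-risk (own payoff 658): to k=4.6 gives 2189 − 289×4.6 = 859.6 → profitable ✗; to k=7.2 gives 2647 − 289×7.2 = 566.2 → no gain ✓.
5 of the 6 constraints hold; not an equilibrium.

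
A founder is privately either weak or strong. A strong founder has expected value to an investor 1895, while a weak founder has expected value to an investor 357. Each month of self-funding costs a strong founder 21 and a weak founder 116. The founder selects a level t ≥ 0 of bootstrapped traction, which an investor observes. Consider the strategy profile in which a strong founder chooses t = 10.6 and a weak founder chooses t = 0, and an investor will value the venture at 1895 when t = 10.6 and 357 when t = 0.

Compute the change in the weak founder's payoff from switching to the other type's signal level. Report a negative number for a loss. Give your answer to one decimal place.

308.4

Playing t = 0 the weak founder receives 357.
Deviating to t = 10.6 brings payment 1895 at cost 116 × 10.6 = 1229.6, netting 665.4.
Gain from deviating: 665.4 − 357 = 308.4.
The gain is positive, so the weak type's incentive-compatibility constraint is violated — this profile is not a separating equilibrium.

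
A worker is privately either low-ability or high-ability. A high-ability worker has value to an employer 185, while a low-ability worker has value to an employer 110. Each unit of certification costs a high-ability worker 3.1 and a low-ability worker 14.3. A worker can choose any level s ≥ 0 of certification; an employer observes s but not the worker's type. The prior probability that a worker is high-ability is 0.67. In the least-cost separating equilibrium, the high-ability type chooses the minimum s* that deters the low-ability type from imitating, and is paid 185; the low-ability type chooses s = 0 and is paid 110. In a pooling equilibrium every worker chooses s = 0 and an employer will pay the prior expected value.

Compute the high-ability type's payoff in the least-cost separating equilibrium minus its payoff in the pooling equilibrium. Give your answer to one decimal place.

8.5

Least-cost separating signal: s* solves 110 = 185 − 14.3·s*, so s* = (185 − 110)/14.3 ≈ 5.2448.
High-ability type's separating payoff: 185 − 3.1 × s* = 185 − 3.1 × (185 − 110)/14.3 = 185 − 232.5/14.3 ≈ 168.741.
Pooling payoff: 0.67 × 185 + 0.33 × 110 = 160.25.
Difference: 168.741 − 160.25 = 8.491, i.e. 8.5 to one decimal place.
The high-ability type prefers to separate.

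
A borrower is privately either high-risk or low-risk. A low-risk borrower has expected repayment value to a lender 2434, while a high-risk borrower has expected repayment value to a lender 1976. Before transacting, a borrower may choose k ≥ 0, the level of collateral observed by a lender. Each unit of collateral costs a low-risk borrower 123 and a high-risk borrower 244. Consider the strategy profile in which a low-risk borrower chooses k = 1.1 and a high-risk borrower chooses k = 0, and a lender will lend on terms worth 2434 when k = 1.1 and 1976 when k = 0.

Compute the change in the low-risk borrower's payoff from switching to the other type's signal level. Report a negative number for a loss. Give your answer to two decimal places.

-322.70

Playing k = 1.1 the low-risk borrower receives 2434 − 123 × 1.1 = 2298.7.
Deviating to k = 0 yields 1976 instead.
Gain from deviating: 1976 − 2298.7 = -322.70.
The gain is negative, so the low-risk type's incentive-compatibility constraint is satisfied.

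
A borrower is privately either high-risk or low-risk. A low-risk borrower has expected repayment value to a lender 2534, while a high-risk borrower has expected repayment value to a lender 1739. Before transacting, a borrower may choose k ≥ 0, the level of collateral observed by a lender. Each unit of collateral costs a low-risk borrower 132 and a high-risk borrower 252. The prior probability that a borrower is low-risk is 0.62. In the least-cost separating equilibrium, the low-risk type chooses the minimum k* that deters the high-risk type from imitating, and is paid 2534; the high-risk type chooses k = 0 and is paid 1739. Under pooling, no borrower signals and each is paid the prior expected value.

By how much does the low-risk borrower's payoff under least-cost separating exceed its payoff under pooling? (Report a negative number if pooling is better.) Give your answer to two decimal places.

Least-cost separating signal: k* solves 1739 = 2534 − 252·k*, so k* = (2534 − 1739)/252 ≈ 3.1548.
Low-risk type's separating payoff: 2534 − 132 × k* = 2534 − 132 × (2534 − 1739)/252 = 2534 − 104940/252 ≈ 2117.5714.
Pooling payoff: 0.62 × 2534 + 0.38 × 1739 = 2231.9.
Difference: 2117.5714 − 2231.9 = -114.3286, i.e. -114.33 to two decimal places.
The low-risk type would prefer the pooling outcome.

-114.33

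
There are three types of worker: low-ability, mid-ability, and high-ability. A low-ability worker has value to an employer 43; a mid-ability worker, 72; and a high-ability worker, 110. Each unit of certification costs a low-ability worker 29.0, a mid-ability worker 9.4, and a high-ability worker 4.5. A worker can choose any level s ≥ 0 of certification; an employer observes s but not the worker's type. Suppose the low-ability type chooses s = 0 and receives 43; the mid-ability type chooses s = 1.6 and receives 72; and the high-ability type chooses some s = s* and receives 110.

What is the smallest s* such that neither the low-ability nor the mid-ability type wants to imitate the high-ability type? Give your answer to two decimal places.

5.64

Low-ability type (on-path payoff 43) won't mimic when 43 ≥ 110 − 29.0·s*, i.e. s* ≥ 2.31.
Mid-ability type (on-path payoff 72 − 9.4×1.6 = 56.96) won't mimic when 56.96 ≥ 110 − 9.4·s*, i.e. s* ≥ 5.64.
Both must hold, so s* = max(2.31, 5.64) = 5.64. The mid-ability type's constraint binds.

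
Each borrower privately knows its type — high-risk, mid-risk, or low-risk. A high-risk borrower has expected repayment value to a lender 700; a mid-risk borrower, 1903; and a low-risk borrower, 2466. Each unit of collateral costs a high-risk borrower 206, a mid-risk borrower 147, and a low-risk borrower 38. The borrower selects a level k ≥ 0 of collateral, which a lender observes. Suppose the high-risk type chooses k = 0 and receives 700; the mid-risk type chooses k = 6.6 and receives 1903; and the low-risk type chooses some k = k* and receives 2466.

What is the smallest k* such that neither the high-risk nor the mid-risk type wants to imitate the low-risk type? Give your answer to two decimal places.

High-risk type (on-path payoff 700) won't mimic when 700 ≥ 2466 − 206·k*, i.e. k* ≥ 8.57.
Mid-risk type (on-path payoff 1903 − 147×6.6 = 932.8) won't mimic when 932.8 ≥ 2466 − 147·k*, i.e. k* ≥ 10.43.
Both must hold, so k* = max(8.57, 10.43) = 10.43. The mid-risk type's constraint binds.

10.43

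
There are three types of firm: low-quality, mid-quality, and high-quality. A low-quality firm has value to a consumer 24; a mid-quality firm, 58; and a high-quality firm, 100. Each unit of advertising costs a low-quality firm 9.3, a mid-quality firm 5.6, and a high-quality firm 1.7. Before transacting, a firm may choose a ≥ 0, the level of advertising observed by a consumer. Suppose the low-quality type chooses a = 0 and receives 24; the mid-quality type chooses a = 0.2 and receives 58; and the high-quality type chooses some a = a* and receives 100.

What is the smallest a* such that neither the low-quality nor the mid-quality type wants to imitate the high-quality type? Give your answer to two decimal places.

Mid-quality type (on-path payoff 58 − 5.6×0.2 = 56.88) won't mimic when 56.88 ≥ 100 − 5.6·a*, i.e. a* ≥ 7.70.
Low-quality type (on-path payoff 24) won't mimic when 24 ≥ 100 − 9.3·a*, i.e. a* ≥ 8.17.
Both must hold, so a* = max(8.17, 7.70) = 8.17. The low-quality type's constraint binds.

8.17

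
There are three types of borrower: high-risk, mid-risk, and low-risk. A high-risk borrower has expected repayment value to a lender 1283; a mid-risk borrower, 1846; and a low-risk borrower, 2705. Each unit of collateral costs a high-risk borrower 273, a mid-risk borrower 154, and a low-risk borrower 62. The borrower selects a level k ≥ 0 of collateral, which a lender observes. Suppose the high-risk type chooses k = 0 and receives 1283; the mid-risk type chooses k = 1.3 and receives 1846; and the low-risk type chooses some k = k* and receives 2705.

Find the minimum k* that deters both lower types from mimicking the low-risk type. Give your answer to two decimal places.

6.88

Mid-risk type (on-path payoff 1846 − 154×1.3 = 1645.8) won't mimic when 1645.8 ≥ 2705 − 154·k*, i.e. k* ≥ 6.88.
High-risk type (on-path payoff 1283) won't mimic when 1283 ≥ 2705 − 273·k*, i.e. k* ≥ 5.21.
Both must hold, so k* = max(5.21, 6.88) = 6.88. The mid-risk type's constraint binds.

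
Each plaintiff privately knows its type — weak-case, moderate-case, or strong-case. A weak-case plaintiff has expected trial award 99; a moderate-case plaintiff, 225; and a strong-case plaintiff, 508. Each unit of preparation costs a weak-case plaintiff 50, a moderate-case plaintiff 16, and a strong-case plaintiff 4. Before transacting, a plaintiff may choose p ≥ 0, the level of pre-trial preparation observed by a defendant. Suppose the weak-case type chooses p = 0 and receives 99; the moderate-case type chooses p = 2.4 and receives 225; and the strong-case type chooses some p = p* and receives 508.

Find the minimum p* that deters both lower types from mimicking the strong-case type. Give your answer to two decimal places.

Moderate-case type (on-path payoff 225 − 16×2.4 = 186.6) won't mimic when 186.6 ≥ 508 − 16·p*, i.e. p* ≥ 20.09.
Weak-case type (on-path payoff 99) won't mimic when 99 ≥ 508 − 50·p*, i.e. p* ≥ 8.18.
Both must hold, so p* = max(8.18, 20.09) = 20.09. The moderate-case type's constraint binds.

20.09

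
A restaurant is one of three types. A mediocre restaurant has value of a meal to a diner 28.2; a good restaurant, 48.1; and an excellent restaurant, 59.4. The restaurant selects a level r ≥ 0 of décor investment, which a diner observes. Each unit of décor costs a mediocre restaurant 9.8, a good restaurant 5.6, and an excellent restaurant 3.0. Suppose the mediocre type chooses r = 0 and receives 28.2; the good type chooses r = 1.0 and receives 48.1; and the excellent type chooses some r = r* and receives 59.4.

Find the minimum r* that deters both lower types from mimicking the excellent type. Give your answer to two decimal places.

Good type (on-path payoff 48.1 − 5.6×1.0 = 42.5) won't mimic when 42.5 ≥ 59.4 − 5.6·r*, i.e. r* ≥ 3.02.
Mediocre type (on-path payoff 28.2) won't mimic when 28.2 ≥ 59.4 − 9.8·r*, i.e. r* ≥ 3.18.
Both must hold, so r* = max(3.18, 3.02) = 3.18. The mediocre type's constraint binds.

3.18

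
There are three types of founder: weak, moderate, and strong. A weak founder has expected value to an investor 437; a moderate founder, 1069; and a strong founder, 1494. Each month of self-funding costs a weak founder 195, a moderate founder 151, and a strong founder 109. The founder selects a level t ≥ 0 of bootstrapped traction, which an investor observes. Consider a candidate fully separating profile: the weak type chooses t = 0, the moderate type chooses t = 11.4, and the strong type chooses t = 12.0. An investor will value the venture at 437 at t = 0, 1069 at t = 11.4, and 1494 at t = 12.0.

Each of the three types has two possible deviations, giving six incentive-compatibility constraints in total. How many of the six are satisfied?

3

Strong (own payoff 1494 − 109×12.0 = 186): to t=0 gives 437 → profitable ✗; to t=11.4 gives 1069 − 109×11.4 = -173.6 → no gain ✓.
Moderate (own payoff 1069 − 151×11.4 = -652.4): to t=0 gives 437 → profitable ✗; to t=12.0 gives 1494 − 151×12.0 = -318 → profitable ✗.
Weak (own payoff 437): to t=11.4 gives 1069 − 195×11.4 = -1154 → no gain ✓; to t=12.0 gives 1494 − 195×12.0 = -846 → no gain ✓.
3 of the 6 constraints hold; not an equilibrium.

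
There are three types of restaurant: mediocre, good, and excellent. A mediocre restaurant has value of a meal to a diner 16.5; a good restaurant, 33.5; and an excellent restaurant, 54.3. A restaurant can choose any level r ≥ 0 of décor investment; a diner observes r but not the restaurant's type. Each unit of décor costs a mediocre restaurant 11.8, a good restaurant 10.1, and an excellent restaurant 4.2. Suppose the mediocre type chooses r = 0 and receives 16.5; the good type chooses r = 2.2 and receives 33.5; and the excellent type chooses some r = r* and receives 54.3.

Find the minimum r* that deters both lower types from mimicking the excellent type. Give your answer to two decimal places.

Mediocre type (on-path payoff 16.5) won't mimic when 16.5 ≥ 54.3 − 11.8·r*, i.e. r* ≥ 3.20.
Good type (on-path payoff 33.5 − 10.1×2.2 = 11.28) won't mimic when 11.28 ≥ 54.3 − 10.1·r*, i.e. r* ≥ 4.26.
Both must hold, so r* = max(3.20, 4.26) = 4.26. The good type's constraint binds.

4.26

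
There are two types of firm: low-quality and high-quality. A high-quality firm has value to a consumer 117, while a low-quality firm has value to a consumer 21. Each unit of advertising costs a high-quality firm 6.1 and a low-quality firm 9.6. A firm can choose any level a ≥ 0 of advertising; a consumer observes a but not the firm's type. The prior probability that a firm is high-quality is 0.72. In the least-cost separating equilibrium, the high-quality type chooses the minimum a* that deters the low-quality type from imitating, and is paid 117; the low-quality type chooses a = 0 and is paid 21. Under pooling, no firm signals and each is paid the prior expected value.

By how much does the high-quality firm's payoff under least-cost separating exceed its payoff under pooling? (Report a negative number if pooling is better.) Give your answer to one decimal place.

Least-cost separating signal: a* solves 21 = 117 − 9.6·a*, so a* = (117 − 21)/9.6 = 10.
High-quality type's separating payoff: 117 − 6.1 × a* = 117 − 6.1 × (117 − 21)/9.6 = 117 − 585.6/9.6 = 56.
Pooling payoff: 0.72 × 117 + 0.28 × 21 = 90.12.
Difference: 56 − 90.12 = -34.12, i.e. -34.1 to one decimal place.
The high-quality type would prefer the pooling outcome.

-34.1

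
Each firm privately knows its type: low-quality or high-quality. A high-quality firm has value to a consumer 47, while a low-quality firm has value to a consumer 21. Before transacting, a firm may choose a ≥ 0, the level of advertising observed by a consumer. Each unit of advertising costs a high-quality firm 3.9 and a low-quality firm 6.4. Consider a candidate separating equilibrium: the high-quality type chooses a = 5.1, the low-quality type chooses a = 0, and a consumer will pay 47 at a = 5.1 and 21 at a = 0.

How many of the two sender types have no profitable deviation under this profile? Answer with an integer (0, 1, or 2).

2

High-quality type: signal → 47 − 3.9 × 5.1 = 27.11; deviate to 0 → 21. IC holds (27.11 ≥ 21).
Low-quality type: stay at 0 → 21; mimic → 47 − 6.4 × 5.1 = 14.36. IC holds (21 ≥ 14.36).
2 of 2 constraints hold, so this is a separating equilibrium.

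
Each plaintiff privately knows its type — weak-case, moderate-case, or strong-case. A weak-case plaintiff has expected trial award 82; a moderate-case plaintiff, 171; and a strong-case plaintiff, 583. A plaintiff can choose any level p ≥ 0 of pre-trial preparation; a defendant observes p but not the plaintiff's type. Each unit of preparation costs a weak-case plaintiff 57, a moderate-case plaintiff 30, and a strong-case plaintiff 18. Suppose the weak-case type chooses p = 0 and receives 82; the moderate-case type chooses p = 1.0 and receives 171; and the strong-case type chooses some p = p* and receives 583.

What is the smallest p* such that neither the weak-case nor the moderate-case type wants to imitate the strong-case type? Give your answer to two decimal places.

14.73

Moderate-case type (on-path payoff 171 − 30×1.0 = 141) won't mimic when 141 ≥ 583 − 30·p*, i.e. p* ≥ 14.73.
Weak-case type (on-path payoff 82) won't mimic when 82 ≥ 583 − 57·p*, i.e. p* ≥ 8.79.
Both must hold, so p* = max(8.79, 14.73) = 14.73. The moderate-case type's constraint binds.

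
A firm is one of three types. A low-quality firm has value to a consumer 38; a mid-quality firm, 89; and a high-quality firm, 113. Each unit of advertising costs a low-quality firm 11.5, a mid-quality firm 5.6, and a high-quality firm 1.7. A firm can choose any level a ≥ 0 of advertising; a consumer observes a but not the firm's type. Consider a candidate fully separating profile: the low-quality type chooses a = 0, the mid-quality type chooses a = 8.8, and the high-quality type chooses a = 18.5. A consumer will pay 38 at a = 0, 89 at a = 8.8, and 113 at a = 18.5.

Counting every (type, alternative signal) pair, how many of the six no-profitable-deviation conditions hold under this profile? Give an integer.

6

Mid-quality (own payoff 89 − 5.6×8.8 = 39.72): to a=0 gives 38 → no gain ✓; to a=18.5 gives 113 − 5.6×18.5 = 9.4 → no gain ✓.
High-quality (own payoff 113 − 1.7×18.5 = 81.55): to a=0 gives 38 → no gain ✓; to a=8.8 gives 89 − 1.7×8.8 = 74.04 → no gain ✓.
Low-quality (own payoff 38): to a=8.8 gives 89 − 11.5×8.8 = -12.2 → no gain ✓; to a=18.5 gives 113 − 11.5×18.5 = -99.75 → no gain ✓.
6 of the 6 constraints hold; this profile is a separating equilibrium.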